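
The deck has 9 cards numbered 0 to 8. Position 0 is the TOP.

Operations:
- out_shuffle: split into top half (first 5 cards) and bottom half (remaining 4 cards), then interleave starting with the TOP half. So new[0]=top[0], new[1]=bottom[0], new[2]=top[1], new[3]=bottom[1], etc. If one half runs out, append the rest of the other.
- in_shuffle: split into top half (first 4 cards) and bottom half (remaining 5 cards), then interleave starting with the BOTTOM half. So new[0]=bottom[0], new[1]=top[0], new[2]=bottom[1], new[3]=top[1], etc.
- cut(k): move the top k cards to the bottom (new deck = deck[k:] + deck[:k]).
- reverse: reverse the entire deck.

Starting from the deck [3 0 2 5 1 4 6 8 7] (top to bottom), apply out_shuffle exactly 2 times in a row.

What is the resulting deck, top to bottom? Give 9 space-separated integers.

After op 1 (out_shuffle): [3 4 0 6 2 8 5 7 1]
After op 2 (out_shuffle): [3 8 4 5 0 7 6 1 2]

Answer: 3 8 4 5 0 7 6 1 2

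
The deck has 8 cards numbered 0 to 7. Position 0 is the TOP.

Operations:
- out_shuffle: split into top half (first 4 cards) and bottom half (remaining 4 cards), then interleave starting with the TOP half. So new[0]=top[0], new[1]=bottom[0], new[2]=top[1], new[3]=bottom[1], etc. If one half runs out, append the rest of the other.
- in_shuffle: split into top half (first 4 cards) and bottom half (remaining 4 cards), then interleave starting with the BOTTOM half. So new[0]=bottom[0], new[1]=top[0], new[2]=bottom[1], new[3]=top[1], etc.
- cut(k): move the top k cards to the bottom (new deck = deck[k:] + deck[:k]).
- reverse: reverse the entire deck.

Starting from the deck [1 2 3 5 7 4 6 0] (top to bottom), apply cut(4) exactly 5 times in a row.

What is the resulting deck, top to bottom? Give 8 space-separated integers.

Answer: 7 4 6 0 1 2 3 5

Derivation:
After op 1 (cut(4)): [7 4 6 0 1 2 3 5]
After op 2 (cut(4)): [1 2 3 5 7 4 6 0]
After op 3 (cut(4)): [7 4 6 0 1 2 3 5]
After op 4 (cut(4)): [1 2 3 5 7 4 6 0]
After op 5 (cut(4)): [7 4 6 0 1 2 3 5]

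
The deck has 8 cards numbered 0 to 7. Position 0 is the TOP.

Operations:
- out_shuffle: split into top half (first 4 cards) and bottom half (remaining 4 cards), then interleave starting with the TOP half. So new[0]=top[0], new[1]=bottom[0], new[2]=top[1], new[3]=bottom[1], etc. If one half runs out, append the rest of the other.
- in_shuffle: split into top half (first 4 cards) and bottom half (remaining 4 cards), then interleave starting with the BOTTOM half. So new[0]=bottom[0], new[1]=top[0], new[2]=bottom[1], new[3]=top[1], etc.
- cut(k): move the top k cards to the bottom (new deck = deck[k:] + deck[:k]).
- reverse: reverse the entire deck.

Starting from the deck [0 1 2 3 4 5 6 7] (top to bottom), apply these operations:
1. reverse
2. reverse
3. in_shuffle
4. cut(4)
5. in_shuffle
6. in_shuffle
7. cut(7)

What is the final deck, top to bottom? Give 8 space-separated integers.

Answer: 2 5 4 7 6 1 0 3

Derivation:
After op 1 (reverse): [7 6 5 4 3 2 1 0]
After op 2 (reverse): [0 1 2 3 4 5 6 7]
After op 3 (in_shuffle): [4 0 5 1 6 2 7 3]
After op 4 (cut(4)): [6 2 7 3 4 0 5 1]
After op 5 (in_shuffle): [4 6 0 2 5 7 1 3]
After op 6 (in_shuffle): [5 4 7 6 1 0 3 2]
After op 7 (cut(7)): [2 5 4 7 6 1 0 3]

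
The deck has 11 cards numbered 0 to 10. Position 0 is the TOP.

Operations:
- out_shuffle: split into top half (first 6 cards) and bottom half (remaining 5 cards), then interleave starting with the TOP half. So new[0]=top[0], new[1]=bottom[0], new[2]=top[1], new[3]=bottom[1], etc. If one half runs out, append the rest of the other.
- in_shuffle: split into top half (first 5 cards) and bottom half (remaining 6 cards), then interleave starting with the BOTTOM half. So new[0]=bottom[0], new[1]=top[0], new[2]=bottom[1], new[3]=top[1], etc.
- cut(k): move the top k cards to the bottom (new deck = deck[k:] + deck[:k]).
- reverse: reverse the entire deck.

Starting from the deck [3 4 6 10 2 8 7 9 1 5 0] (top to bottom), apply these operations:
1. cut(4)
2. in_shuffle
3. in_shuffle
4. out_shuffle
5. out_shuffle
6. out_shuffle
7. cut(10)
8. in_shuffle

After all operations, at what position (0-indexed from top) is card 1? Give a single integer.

After op 1 (cut(4)): [2 8 7 9 1 5 0 3 4 6 10]
After op 2 (in_shuffle): [5 2 0 8 3 7 4 9 6 1 10]
After op 3 (in_shuffle): [7 5 4 2 9 0 6 8 1 3 10]
After op 4 (out_shuffle): [7 6 5 8 4 1 2 3 9 10 0]
After op 5 (out_shuffle): [7 2 6 3 5 9 8 10 4 0 1]
After op 6 (out_shuffle): [7 8 2 10 6 4 3 0 5 1 9]
After op 7 (cut(10)): [9 7 8 2 10 6 4 3 0 5 1]
After op 8 (in_shuffle): [6 9 4 7 3 8 0 2 5 10 1]
Card 1 is at position 10.

Answer: 10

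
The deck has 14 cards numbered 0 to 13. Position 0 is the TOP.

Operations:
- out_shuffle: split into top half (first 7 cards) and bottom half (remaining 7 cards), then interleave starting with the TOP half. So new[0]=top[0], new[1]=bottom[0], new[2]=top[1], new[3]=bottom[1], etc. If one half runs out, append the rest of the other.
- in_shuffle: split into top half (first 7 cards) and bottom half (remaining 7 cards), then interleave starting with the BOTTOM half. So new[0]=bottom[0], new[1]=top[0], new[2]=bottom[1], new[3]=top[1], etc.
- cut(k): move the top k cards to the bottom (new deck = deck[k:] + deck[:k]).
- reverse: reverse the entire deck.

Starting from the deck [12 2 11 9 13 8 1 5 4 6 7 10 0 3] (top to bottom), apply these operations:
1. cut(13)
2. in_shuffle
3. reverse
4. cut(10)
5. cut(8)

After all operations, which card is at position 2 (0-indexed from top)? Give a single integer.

After op 1 (cut(13)): [3 12 2 11 9 13 8 1 5 4 6 7 10 0]
After op 2 (in_shuffle): [1 3 5 12 4 2 6 11 7 9 10 13 0 8]
After op 3 (reverse): [8 0 13 10 9 7 11 6 2 4 12 5 3 1]
After op 4 (cut(10)): [12 5 3 1 8 0 13 10 9 7 11 6 2 4]
After op 5 (cut(8)): [9 7 11 6 2 4 12 5 3 1 8 0 13 10]
Position 2: card 11.

Answer: 11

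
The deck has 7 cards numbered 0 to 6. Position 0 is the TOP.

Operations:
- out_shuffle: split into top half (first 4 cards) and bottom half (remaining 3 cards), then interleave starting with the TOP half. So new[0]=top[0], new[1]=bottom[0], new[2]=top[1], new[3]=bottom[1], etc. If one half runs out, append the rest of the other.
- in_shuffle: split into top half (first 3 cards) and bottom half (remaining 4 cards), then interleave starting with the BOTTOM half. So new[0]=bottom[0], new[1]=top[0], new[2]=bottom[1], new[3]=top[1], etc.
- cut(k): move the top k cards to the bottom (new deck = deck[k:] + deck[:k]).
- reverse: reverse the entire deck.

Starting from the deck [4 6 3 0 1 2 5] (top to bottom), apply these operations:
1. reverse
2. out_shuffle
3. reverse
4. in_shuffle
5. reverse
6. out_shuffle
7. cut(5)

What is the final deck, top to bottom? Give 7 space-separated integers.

Answer: 6 4 5 2 1 0 3

Derivation:
After op 1 (reverse): [5 2 1 0 3 6 4]
After op 2 (out_shuffle): [5 3 2 6 1 4 0]
After op 3 (reverse): [0 4 1 6 2 3 5]
After op 4 (in_shuffle): [6 0 2 4 3 1 5]
After op 5 (reverse): [5 1 3 4 2 0 6]
After op 6 (out_shuffle): [5 2 1 0 3 6 4]
After op 7 (cut(5)): [6 4 5 2 1 0 3]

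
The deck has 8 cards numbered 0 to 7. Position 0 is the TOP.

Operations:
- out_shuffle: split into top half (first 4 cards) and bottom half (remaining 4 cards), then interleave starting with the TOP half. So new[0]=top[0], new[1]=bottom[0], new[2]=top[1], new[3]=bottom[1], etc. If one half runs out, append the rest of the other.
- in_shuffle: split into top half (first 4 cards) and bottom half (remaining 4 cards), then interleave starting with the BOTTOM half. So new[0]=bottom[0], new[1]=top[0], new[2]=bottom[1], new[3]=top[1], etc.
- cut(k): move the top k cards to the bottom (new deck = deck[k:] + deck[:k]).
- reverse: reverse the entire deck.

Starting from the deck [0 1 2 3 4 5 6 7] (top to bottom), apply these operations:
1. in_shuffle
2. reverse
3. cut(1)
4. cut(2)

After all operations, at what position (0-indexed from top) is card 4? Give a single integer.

After op 1 (in_shuffle): [4 0 5 1 6 2 7 3]
After op 2 (reverse): [3 7 2 6 1 5 0 4]
After op 3 (cut(1)): [7 2 6 1 5 0 4 3]
After op 4 (cut(2)): [6 1 5 0 4 3 7 2]
Card 4 is at position 4.

Answer: 4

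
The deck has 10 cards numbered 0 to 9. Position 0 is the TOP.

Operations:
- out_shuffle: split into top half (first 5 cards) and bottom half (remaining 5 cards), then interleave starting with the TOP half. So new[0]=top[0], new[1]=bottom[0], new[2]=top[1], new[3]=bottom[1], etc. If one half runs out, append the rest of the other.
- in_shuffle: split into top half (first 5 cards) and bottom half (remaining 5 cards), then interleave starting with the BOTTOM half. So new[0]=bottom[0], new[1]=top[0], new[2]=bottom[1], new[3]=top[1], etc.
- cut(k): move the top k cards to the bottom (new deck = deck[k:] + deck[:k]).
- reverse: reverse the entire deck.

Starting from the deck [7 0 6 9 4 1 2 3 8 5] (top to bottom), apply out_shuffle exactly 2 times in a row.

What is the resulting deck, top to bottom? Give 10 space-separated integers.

After op 1 (out_shuffle): [7 1 0 2 6 3 9 8 4 5]
After op 2 (out_shuffle): [7 3 1 9 0 8 2 4 6 5]

Answer: 7 3 1 9 0 8 2 4 6 5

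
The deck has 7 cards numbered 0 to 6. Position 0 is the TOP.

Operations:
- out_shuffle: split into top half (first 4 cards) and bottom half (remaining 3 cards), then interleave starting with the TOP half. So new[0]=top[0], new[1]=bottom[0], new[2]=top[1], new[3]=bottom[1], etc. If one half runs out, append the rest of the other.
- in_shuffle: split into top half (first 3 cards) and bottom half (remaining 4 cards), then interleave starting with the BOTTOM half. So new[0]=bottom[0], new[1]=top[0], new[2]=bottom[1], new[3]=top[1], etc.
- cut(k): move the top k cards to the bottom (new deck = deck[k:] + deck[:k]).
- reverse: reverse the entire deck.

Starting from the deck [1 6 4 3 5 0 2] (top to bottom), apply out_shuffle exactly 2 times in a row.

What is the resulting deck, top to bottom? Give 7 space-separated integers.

Answer: 1 4 5 2 6 3 0

Derivation:
After op 1 (out_shuffle): [1 5 6 0 4 2 3]
After op 2 (out_shuffle): [1 4 5 2 6 3 0]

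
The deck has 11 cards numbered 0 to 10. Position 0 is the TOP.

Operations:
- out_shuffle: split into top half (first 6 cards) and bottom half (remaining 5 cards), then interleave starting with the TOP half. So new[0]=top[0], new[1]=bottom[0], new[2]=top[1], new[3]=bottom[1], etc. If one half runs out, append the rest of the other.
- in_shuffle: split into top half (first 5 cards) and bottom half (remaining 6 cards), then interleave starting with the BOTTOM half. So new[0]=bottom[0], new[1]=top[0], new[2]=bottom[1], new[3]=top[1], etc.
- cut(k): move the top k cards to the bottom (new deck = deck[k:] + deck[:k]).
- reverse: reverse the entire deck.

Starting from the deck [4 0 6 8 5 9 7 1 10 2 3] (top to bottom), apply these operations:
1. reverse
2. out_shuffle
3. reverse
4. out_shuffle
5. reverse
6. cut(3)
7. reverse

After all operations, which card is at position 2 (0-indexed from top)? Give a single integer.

Answer: 6

Derivation:
After op 1 (reverse): [3 2 10 1 7 9 5 8 6 0 4]
After op 2 (out_shuffle): [3 5 2 8 10 6 1 0 7 4 9]
After op 3 (reverse): [9 4 7 0 1 6 10 8 2 5 3]
After op 4 (out_shuffle): [9 10 4 8 7 2 0 5 1 3 6]
After op 5 (reverse): [6 3 1 5 0 2 7 8 4 10 9]
After op 6 (cut(3)): [5 0 2 7 8 4 10 9 6 3 1]
After op 7 (reverse): [1 3 6 9 10 4 8 7 2 0 5]
Position 2: card 6.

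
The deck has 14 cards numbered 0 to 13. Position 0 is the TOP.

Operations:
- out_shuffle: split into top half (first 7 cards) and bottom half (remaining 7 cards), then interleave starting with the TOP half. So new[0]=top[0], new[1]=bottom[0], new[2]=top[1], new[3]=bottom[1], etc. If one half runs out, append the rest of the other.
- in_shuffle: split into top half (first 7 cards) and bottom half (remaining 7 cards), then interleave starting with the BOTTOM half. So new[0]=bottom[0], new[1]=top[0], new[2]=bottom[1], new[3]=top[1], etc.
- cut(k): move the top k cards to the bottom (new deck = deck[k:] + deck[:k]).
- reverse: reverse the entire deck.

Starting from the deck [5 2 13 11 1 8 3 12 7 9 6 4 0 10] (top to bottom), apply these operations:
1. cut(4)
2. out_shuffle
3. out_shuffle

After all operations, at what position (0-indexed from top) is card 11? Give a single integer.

Answer: 13

Derivation:
After op 1 (cut(4)): [1 8 3 12 7 9 6 4 0 10 5 2 13 11]
After op 2 (out_shuffle): [1 4 8 0 3 10 12 5 7 2 9 13 6 11]
After op 3 (out_shuffle): [1 5 4 7 8 2 0 9 3 13 10 6 12 11]
Card 11 is at position 13.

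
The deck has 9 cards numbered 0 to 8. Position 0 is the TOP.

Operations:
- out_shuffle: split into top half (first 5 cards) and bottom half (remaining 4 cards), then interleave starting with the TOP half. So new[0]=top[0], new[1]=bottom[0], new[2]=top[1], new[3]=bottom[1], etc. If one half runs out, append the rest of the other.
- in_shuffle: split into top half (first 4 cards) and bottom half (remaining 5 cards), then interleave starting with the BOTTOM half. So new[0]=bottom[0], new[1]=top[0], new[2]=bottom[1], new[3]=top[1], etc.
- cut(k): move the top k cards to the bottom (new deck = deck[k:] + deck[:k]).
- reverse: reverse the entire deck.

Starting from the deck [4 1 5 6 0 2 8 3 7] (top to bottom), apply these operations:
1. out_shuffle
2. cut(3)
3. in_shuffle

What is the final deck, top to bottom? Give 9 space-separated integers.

Answer: 7 8 0 5 4 3 2 6 1

Derivation:
After op 1 (out_shuffle): [4 2 1 8 5 3 6 7 0]
After op 2 (cut(3)): [8 5 3 6 7 0 4 2 1]
After op 3 (in_shuffle): [7 8 0 5 4 3 2 6 1]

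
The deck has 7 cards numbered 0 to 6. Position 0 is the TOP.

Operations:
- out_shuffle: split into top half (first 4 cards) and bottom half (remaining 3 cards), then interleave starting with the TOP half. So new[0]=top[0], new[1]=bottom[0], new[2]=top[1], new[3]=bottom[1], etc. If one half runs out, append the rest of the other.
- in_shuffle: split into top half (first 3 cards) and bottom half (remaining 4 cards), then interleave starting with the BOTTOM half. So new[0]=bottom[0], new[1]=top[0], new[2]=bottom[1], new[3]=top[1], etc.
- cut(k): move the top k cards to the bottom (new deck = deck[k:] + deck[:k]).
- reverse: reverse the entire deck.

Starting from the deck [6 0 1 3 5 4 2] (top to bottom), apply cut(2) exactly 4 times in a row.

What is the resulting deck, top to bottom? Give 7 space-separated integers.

Answer: 0 1 3 5 4 2 6

Derivation:
After op 1 (cut(2)): [1 3 5 4 2 6 0]
After op 2 (cut(2)): [5 4 2 6 0 1 3]
After op 3 (cut(2)): [2 6 0 1 3 5 4]
After op 4 (cut(2)): [0 1 3 5 4 2 6]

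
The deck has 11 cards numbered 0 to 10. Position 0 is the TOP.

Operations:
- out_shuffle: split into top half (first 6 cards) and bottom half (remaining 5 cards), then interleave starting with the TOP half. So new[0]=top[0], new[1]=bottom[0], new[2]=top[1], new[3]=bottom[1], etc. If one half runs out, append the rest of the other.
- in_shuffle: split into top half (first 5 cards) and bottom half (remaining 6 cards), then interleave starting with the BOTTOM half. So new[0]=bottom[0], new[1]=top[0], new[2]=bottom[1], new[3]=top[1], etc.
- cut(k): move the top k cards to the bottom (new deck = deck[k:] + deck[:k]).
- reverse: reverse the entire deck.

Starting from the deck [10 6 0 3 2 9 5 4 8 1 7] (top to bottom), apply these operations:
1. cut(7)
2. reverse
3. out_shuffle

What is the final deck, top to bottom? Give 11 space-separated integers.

After op 1 (cut(7)): [4 8 1 7 10 6 0 3 2 9 5]
After op 2 (reverse): [5 9 2 3 0 6 10 7 1 8 4]
After op 3 (out_shuffle): [5 10 9 7 2 1 3 8 0 4 6]

Answer: 5 10 9 7 2 1 3 8 0 4 6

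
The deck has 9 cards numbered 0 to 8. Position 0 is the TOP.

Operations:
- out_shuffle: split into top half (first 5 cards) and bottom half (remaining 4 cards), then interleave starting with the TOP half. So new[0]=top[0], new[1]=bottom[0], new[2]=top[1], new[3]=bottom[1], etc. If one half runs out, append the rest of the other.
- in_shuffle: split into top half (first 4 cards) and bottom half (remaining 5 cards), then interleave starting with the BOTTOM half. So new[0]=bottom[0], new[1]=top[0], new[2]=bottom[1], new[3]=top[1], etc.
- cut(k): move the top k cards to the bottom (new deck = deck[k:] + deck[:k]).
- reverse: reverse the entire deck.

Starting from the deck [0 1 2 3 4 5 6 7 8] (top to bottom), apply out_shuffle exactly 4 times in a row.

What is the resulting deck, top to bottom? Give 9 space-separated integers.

Answer: 0 4 8 3 7 2 6 1 5

Derivation:
After op 1 (out_shuffle): [0 5 1 6 2 7 3 8 4]
After op 2 (out_shuffle): [0 7 5 3 1 8 6 4 2]
After op 3 (out_shuffle): [0 8 7 6 5 4 3 2 1]
After op 4 (out_shuffle): [0 4 8 3 7 2 6 1 5]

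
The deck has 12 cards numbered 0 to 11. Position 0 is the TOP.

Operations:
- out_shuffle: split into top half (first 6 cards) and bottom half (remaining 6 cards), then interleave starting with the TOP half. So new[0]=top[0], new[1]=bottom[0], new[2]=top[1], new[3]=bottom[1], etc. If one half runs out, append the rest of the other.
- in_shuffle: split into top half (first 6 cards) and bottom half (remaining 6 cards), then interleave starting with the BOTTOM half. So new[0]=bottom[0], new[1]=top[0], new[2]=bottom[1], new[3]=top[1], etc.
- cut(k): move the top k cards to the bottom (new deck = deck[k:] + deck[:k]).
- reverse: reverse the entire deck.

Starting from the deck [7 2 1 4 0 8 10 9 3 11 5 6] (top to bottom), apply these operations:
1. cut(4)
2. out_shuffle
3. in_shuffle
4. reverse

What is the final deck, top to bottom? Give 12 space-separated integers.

Answer: 7 4 10 11 6 1 8 3 5 2 0 9

Derivation:
After op 1 (cut(4)): [0 8 10 9 3 11 5 6 7 2 1 4]
After op 2 (out_shuffle): [0 5 8 6 10 7 9 2 3 1 11 4]
After op 3 (in_shuffle): [9 0 2 5 3 8 1 6 11 10 4 7]
After op 4 (reverse): [7 4 10 11 6 1 8 3 5 2 0 9]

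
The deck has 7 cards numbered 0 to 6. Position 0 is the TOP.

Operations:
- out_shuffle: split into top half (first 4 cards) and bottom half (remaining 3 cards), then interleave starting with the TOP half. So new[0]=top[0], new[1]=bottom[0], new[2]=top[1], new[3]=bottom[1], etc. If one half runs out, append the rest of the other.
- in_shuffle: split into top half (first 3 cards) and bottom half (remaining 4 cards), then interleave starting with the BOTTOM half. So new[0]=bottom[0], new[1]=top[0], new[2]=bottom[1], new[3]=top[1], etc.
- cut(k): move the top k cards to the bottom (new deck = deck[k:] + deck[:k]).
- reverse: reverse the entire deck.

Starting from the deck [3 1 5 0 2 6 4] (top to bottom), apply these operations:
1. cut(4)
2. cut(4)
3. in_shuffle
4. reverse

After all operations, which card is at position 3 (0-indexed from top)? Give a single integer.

After op 1 (cut(4)): [2 6 4 3 1 5 0]
After op 2 (cut(4)): [1 5 0 2 6 4 3]
After op 3 (in_shuffle): [2 1 6 5 4 0 3]
After op 4 (reverse): [3 0 4 5 6 1 2]
Position 3: card 5.

Answer: 5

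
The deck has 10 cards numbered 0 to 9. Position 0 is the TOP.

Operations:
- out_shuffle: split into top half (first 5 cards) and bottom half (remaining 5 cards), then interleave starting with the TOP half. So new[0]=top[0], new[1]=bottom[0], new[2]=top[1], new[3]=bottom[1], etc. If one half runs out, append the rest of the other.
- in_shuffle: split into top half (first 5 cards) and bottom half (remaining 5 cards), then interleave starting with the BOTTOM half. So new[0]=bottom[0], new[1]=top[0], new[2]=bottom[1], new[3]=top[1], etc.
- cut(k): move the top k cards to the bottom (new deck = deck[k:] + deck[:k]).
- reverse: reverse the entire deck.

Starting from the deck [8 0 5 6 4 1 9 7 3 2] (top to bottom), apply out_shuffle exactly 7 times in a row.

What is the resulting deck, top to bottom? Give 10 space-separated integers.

Answer: 8 1 0 9 5 7 6 3 4 2

Derivation:
After op 1 (out_shuffle): [8 1 0 9 5 7 6 3 4 2]
After op 2 (out_shuffle): [8 7 1 6 0 3 9 4 5 2]
After op 3 (out_shuffle): [8 3 7 9 1 4 6 5 0 2]
After op 4 (out_shuffle): [8 4 3 6 7 5 9 0 1 2]
After op 5 (out_shuffle): [8 5 4 9 3 0 6 1 7 2]
After op 6 (out_shuffle): [8 0 5 6 4 1 9 7 3 2]
After op 7 (out_shuffle): [8 1 0 9 5 7 6 3 4 2]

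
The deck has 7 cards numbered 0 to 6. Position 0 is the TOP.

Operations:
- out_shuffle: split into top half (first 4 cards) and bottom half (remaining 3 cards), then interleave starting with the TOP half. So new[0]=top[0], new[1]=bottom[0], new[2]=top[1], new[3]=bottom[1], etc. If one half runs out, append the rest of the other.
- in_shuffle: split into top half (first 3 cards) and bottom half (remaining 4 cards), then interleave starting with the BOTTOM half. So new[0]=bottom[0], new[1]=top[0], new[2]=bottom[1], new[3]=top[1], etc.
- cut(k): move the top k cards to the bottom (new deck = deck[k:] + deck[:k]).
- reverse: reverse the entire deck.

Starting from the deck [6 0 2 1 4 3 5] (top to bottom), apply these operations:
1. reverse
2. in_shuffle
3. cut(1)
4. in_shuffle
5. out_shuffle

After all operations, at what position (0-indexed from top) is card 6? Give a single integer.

Answer: 1

Derivation:
After op 1 (reverse): [5 3 4 1 2 0 6]
After op 2 (in_shuffle): [1 5 2 3 0 4 6]
After op 3 (cut(1)): [5 2 3 0 4 6 1]
After op 4 (in_shuffle): [0 5 4 2 6 3 1]
After op 5 (out_shuffle): [0 6 5 3 4 1 2]
Card 6 is at position 1.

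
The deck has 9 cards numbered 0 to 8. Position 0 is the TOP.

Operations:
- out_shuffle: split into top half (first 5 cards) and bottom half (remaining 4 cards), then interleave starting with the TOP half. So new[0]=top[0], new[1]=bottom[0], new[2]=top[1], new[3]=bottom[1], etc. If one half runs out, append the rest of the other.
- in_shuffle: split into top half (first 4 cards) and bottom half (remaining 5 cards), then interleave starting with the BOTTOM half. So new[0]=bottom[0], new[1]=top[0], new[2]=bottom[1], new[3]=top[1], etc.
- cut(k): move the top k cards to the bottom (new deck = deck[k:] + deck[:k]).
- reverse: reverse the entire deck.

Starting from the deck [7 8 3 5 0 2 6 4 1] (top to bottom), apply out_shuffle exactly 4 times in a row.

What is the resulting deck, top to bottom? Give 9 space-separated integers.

After op 1 (out_shuffle): [7 2 8 6 3 4 5 1 0]
After op 2 (out_shuffle): [7 4 2 5 8 1 6 0 3]
After op 3 (out_shuffle): [7 1 4 6 2 0 5 3 8]
After op 4 (out_shuffle): [7 0 1 5 4 3 6 8 2]

Answer: 7 0 1 5 4 3 6 8 2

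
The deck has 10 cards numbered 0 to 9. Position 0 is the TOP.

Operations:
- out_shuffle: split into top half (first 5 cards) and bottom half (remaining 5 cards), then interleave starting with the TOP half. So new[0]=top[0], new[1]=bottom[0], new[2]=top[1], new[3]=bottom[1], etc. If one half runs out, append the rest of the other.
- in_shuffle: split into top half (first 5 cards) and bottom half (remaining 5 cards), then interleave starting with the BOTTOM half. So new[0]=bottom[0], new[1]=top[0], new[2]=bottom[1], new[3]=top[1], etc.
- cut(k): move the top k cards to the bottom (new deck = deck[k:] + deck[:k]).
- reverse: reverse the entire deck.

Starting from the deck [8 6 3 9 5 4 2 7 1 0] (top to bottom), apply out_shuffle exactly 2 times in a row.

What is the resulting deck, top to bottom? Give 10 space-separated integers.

After op 1 (out_shuffle): [8 4 6 2 3 7 9 1 5 0]
After op 2 (out_shuffle): [8 7 4 9 6 1 2 5 3 0]

Answer: 8 7 4 9 6 1 2 5 3 0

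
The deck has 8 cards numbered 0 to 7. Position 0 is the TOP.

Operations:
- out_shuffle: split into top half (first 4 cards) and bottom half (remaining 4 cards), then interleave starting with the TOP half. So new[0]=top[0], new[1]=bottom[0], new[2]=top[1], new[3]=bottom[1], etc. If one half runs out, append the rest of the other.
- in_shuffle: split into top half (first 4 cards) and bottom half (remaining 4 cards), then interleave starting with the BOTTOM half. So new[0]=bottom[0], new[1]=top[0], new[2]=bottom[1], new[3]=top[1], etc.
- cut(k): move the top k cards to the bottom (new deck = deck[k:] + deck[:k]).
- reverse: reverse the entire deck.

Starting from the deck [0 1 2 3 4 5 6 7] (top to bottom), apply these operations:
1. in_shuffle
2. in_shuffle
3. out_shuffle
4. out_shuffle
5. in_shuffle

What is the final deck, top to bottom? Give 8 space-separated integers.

Answer: 4 6 0 2 5 7 1 3

Derivation:
After op 1 (in_shuffle): [4 0 5 1 6 2 7 3]
After op 2 (in_shuffle): [6 4 2 0 7 5 3 1]
After op 3 (out_shuffle): [6 7 4 5 2 3 0 1]
After op 4 (out_shuffle): [6 2 7 3 4 0 5 1]
After op 5 (in_shuffle): [4 6 0 2 5 7 1 3]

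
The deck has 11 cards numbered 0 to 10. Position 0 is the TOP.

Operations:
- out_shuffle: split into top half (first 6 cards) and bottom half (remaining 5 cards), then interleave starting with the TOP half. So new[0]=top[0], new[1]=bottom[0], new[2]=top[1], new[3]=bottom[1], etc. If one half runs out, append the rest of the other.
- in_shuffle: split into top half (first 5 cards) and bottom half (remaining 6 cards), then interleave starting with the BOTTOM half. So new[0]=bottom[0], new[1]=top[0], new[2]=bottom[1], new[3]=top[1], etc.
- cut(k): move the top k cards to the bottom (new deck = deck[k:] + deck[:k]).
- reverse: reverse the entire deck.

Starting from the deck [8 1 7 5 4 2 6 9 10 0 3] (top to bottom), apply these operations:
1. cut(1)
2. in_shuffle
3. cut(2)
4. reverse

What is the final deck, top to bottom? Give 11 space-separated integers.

Answer: 1 6 8 2 3 4 0 5 10 7 9

Derivation:
After op 1 (cut(1)): [1 7 5 4 2 6 9 10 0 3 8]
After op 2 (in_shuffle): [6 1 9 7 10 5 0 4 3 2 8]
After op 3 (cut(2)): [9 7 10 5 0 4 3 2 8 6 1]
After op 4 (reverse): [1 6 8 2 3 4 0 5 10 7 9]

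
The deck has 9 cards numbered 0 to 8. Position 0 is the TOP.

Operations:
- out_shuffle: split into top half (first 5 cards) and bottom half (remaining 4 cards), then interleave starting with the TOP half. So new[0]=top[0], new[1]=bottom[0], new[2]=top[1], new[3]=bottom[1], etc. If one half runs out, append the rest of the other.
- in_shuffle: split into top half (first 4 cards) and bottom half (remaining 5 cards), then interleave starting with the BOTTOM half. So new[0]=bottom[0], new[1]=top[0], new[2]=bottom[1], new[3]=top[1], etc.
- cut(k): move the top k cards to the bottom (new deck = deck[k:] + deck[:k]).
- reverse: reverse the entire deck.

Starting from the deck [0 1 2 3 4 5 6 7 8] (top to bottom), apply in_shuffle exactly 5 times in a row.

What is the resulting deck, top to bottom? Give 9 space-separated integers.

After op 1 (in_shuffle): [4 0 5 1 6 2 7 3 8]
After op 2 (in_shuffle): [6 4 2 0 7 5 3 1 8]
After op 3 (in_shuffle): [7 6 5 4 3 2 1 0 8]
After op 4 (in_shuffle): [3 7 2 6 1 5 0 4 8]
After op 5 (in_shuffle): [1 3 5 7 0 2 4 6 8]

Answer: 1 3 5 7 0 2 4 6 8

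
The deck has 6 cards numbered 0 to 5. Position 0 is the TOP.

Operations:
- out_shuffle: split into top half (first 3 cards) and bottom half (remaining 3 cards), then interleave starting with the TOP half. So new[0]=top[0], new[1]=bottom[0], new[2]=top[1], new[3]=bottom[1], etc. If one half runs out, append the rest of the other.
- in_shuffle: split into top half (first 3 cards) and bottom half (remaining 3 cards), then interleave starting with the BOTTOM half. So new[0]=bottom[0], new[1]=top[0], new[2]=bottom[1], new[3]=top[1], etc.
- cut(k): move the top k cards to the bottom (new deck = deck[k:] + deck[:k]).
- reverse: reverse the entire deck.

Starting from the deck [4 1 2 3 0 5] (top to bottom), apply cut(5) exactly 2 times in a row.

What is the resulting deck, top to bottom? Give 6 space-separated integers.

After op 1 (cut(5)): [5 4 1 2 3 0]
After op 2 (cut(5)): [0 5 4 1 2 3]

Answer: 0 5 4 1 2 3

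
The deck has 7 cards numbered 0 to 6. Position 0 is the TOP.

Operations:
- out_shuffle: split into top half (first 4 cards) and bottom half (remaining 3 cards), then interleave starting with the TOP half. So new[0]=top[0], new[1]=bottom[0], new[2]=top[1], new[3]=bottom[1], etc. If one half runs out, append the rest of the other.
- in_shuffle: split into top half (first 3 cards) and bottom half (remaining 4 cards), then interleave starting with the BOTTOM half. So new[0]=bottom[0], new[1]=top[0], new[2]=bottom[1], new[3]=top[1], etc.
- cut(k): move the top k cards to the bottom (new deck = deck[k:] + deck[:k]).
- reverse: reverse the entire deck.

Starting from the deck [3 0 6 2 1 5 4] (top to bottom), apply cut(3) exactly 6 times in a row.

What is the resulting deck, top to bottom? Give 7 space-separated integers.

After op 1 (cut(3)): [2 1 5 4 3 0 6]
After op 2 (cut(3)): [4 3 0 6 2 1 5]
After op 3 (cut(3)): [6 2 1 5 4 3 0]
After op 4 (cut(3)): [5 4 3 0 6 2 1]
After op 5 (cut(3)): [0 6 2 1 5 4 3]
After op 6 (cut(3)): [1 5 4 3 0 6 2]

Answer: 1 5 4 3 0 6 2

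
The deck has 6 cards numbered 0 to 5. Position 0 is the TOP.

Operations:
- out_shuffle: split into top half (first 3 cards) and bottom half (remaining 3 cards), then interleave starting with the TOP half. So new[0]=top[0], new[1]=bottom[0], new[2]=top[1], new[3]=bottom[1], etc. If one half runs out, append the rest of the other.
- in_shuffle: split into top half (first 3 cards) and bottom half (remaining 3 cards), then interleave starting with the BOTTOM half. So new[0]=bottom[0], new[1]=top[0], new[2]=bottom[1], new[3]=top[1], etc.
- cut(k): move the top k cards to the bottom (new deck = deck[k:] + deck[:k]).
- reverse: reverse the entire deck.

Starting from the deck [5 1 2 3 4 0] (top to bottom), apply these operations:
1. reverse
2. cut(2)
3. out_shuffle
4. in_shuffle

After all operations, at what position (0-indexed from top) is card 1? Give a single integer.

After op 1 (reverse): [0 4 3 2 1 5]
After op 2 (cut(2)): [3 2 1 5 0 4]
After op 3 (out_shuffle): [3 5 2 0 1 4]
After op 4 (in_shuffle): [0 3 1 5 4 2]
Card 1 is at position 2.

Answer: 2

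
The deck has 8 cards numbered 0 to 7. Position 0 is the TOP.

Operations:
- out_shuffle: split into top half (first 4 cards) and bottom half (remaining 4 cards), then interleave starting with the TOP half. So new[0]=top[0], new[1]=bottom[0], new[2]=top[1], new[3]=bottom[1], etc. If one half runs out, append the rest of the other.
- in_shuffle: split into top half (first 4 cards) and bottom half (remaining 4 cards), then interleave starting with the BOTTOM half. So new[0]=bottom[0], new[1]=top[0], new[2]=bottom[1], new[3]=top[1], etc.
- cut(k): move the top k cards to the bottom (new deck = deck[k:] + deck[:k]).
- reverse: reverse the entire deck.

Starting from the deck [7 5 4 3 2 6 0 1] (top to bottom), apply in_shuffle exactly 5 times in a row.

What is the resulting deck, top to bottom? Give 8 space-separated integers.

Answer: 5 3 6 1 7 4 2 0

Derivation:
After op 1 (in_shuffle): [2 7 6 5 0 4 1 3]
After op 2 (in_shuffle): [0 2 4 7 1 6 3 5]
After op 3 (in_shuffle): [1 0 6 2 3 4 5 7]
After op 4 (in_shuffle): [3 1 4 0 5 6 7 2]
After op 5 (in_shuffle): [5 3 6 1 7 4 2 0]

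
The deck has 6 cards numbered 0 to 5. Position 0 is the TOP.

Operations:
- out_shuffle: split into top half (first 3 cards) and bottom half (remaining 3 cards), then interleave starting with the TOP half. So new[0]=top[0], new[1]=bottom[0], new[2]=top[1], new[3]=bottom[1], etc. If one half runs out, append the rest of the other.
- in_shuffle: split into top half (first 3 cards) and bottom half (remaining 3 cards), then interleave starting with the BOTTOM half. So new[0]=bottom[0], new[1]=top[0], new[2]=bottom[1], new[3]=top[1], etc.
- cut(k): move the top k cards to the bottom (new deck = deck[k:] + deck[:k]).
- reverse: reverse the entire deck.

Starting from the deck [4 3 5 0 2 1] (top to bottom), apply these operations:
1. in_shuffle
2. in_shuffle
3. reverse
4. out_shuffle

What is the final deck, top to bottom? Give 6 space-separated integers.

After op 1 (in_shuffle): [0 4 2 3 1 5]
After op 2 (in_shuffle): [3 0 1 4 5 2]
After op 3 (reverse): [2 5 4 1 0 3]
After op 4 (out_shuffle): [2 1 5 0 4 3]

Answer: 2 1 5 0 4 3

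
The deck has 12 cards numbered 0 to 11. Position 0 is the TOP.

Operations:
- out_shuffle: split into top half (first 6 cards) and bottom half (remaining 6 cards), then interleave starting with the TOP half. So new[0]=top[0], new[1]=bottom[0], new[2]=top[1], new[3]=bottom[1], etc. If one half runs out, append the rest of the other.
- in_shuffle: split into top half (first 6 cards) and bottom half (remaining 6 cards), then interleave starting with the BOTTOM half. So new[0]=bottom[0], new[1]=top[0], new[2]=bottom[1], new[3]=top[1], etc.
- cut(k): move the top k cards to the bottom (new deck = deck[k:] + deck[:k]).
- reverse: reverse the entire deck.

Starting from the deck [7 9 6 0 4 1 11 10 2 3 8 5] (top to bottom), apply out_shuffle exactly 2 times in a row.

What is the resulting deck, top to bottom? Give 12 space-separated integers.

After op 1 (out_shuffle): [7 11 9 10 6 2 0 3 4 8 1 5]
After op 2 (out_shuffle): [7 0 11 3 9 4 10 8 6 1 2 5]

Answer: 7 0 11 3 9 4 10 8 6 1 2 5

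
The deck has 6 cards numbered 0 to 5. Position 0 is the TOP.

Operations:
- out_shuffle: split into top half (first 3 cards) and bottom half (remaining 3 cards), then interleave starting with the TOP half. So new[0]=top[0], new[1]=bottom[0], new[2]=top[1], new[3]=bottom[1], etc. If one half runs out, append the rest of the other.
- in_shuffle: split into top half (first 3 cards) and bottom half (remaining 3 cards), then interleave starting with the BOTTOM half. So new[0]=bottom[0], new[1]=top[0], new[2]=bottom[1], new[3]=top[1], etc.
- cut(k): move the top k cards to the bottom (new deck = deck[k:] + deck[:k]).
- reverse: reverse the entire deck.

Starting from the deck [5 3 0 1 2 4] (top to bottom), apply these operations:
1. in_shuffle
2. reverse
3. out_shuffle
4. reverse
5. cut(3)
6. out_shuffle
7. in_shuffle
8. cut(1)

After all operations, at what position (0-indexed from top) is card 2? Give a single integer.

After op 1 (in_shuffle): [1 5 2 3 4 0]
After op 2 (reverse): [0 4 3 2 5 1]
After op 3 (out_shuffle): [0 2 4 5 3 1]
After op 4 (reverse): [1 3 5 4 2 0]
After op 5 (cut(3)): [4 2 0 1 3 5]
After op 6 (out_shuffle): [4 1 2 3 0 5]
After op 7 (in_shuffle): [3 4 0 1 5 2]
After op 8 (cut(1)): [4 0 1 5 2 3]
Card 2 is at position 4.

Answer: 4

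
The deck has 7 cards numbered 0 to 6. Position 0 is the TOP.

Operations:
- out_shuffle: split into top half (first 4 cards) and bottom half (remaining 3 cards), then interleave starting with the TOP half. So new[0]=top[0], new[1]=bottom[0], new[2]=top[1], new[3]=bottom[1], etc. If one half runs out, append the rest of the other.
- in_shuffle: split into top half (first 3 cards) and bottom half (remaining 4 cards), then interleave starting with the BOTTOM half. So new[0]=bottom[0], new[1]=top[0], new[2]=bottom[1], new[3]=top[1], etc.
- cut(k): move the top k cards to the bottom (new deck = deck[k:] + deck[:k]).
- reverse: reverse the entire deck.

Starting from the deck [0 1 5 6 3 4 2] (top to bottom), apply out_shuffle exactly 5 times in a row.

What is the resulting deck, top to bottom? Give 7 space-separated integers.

After op 1 (out_shuffle): [0 3 1 4 5 2 6]
After op 2 (out_shuffle): [0 5 3 2 1 6 4]
After op 3 (out_shuffle): [0 1 5 6 3 4 2]
After op 4 (out_shuffle): [0 3 1 4 5 2 6]
After op 5 (out_shuffle): [0 5 3 2 1 6 4]

Answer: 0 5 3 2 1 6 4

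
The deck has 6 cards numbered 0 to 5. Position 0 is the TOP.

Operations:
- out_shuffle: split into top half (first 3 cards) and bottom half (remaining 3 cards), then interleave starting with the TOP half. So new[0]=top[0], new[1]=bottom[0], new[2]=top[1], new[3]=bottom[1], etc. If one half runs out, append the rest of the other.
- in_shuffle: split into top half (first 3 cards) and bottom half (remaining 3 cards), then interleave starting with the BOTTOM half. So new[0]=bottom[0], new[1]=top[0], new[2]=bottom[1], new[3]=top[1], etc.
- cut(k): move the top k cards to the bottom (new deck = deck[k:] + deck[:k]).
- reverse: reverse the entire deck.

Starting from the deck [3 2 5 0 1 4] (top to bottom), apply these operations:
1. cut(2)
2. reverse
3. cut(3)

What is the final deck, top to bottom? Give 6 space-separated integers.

Answer: 1 0 5 2 3 4

Derivation:
After op 1 (cut(2)): [5 0 1 4 3 2]
After op 2 (reverse): [2 3 4 1 0 5]
After op 3 (cut(3)): [1 0 5 2 3 4]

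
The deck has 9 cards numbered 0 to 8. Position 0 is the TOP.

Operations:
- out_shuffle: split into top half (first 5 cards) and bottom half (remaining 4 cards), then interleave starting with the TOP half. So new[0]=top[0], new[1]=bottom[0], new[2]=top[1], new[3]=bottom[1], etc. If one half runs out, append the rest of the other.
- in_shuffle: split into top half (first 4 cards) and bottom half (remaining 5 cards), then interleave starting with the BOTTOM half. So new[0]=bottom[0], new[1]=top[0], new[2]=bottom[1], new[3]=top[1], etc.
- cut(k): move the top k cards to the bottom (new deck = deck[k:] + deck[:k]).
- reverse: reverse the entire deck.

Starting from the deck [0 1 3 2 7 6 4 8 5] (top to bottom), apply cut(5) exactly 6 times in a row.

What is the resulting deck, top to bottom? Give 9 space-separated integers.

Answer: 2 7 6 4 8 5 0 1 3

Derivation:
After op 1 (cut(5)): [6 4 8 5 0 1 3 2 7]
After op 2 (cut(5)): [1 3 2 7 6 4 8 5 0]
After op 3 (cut(5)): [4 8 5 0 1 3 2 7 6]
After op 4 (cut(5)): [3 2 7 6 4 8 5 0 1]
After op 5 (cut(5)): [8 5 0 1 3 2 7 6 4]
After op 6 (cut(5)): [2 7 6 4 8 5 0 1 3]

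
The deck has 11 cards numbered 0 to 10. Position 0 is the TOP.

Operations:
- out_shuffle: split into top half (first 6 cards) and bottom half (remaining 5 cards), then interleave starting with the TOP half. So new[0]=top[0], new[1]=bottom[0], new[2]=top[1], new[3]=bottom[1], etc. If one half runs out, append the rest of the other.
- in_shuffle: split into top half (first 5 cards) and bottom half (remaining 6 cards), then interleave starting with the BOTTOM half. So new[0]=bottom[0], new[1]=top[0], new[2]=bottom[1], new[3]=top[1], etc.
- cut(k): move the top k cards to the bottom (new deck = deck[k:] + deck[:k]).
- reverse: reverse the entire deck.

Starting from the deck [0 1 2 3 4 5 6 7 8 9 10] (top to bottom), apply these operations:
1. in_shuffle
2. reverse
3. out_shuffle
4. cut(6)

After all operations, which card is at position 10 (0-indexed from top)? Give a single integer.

After op 1 (in_shuffle): [5 0 6 1 7 2 8 3 9 4 10]
After op 2 (reverse): [10 4 9 3 8 2 7 1 6 0 5]
After op 3 (out_shuffle): [10 7 4 1 9 6 3 0 8 5 2]
After op 4 (cut(6)): [3 0 8 5 2 10 7 4 1 9 6]
Position 10: card 6.

Answer: 6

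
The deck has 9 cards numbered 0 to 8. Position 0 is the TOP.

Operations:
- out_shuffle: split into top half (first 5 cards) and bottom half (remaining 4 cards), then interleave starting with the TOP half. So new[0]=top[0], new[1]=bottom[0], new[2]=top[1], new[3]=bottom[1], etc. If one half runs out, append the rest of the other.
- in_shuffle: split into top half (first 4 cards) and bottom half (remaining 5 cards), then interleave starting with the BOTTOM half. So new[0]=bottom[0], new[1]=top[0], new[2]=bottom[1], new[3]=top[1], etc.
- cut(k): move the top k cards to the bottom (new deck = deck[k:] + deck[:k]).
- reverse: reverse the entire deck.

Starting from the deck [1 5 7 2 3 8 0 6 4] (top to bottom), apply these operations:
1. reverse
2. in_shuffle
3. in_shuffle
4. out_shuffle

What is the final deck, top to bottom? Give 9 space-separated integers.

Answer: 7 2 3 8 0 6 4 1 5

Derivation:
After op 1 (reverse): [4 6 0 8 3 2 7 5 1]
After op 2 (in_shuffle): [3 4 2 6 7 0 5 8 1]
After op 3 (in_shuffle): [7 3 0 4 5 2 8 6 1]
After op 4 (out_shuffle): [7 2 3 8 0 6 4 1 5]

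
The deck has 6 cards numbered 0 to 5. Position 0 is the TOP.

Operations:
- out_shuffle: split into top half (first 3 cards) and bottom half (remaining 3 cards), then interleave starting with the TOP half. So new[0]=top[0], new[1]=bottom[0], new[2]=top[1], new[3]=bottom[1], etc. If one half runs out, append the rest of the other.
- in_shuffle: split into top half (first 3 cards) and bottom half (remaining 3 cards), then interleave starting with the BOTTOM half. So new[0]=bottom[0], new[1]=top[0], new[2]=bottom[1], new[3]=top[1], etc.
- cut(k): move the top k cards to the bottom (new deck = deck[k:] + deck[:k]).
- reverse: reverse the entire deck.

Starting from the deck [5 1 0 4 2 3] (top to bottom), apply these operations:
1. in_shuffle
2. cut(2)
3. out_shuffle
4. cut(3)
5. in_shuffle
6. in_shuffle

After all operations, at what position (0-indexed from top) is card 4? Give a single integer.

Answer: 3

Derivation:
After op 1 (in_shuffle): [4 5 2 1 3 0]
After op 2 (cut(2)): [2 1 3 0 4 5]
After op 3 (out_shuffle): [2 0 1 4 3 5]
After op 4 (cut(3)): [4 3 5 2 0 1]
After op 5 (in_shuffle): [2 4 0 3 1 5]
After op 6 (in_shuffle): [3 2 1 4 5 0]
Card 4 is at position 3.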